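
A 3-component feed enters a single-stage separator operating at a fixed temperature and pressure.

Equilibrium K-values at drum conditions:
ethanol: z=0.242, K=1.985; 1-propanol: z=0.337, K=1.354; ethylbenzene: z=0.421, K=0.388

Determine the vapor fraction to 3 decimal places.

Material balance + equilibrium reduce to Σ zᵢ(Kᵢ−1)/(1+ψ(Kᵢ−1)) = 0.
Feasibility: ΣzᵢKᵢ = 1.100, Σzᵢ/Kᵢ = 1.456 — both > 1, two phases present.
Newton iteration, ψ⁰ = 0.35:
  ψ = 0.350: g = -0.0445, g' = -0.419 → ψ = 0.244
  ψ = 0.244: g = -0.0008, g' = -0.406 → ψ = 0.242
Converged at ψ = 0.242.

ψ = 0.242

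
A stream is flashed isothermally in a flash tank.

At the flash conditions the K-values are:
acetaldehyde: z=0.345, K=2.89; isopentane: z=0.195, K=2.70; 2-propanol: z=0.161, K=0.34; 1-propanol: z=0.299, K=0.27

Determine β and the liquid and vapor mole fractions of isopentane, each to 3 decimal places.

Iterate (Newton) starting at β = 0.55:
  β = 0.550: g = -0.0405, g' = -1.064 → β = 0.512
Converged at β = 0.512.
Compositions from xᵢ = zᵢ/(1+β(Kᵢ−1)), yᵢ = Kᵢxᵢ:
  acetaldehyde: x = 0.175, y = 0.507
  isopentane: x = 0.104, y = 0.282
  2-propanol: x = 0.243, y = 0.083
  1-propanol: x = 0.477, y = 0.129

β = 0.512, x_isopentane = 0.104, y_isopentane = 0.282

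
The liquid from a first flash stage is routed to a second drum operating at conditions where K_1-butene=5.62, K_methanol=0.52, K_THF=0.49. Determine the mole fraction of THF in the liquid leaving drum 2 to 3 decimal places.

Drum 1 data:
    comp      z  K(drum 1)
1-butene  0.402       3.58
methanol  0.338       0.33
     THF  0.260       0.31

x_THF (drum 2) = 0.397

Drum 1:
Newton iteration, ψ₁⁰ = 0.64:
  ψ₁ = 0.640: g = -0.3265, g' = -1.243 → ψ₁ = 0.377
  ψ₁ = 0.377: g = -0.0200, g' = -1.185 → ψ₁ = 0.360
Converged at ψ₁ = 0.360.
Drum-1 compositions:
  1-butene: x = 0.208, y = 0.746
  methanol: x = 0.446, y = 0.147
  THF: x = 0.346, y = 0.107
Drum-2 feed = drum-1 liquid: z₂ = (0.2083, 0.4456, 0.3461).
Drum 2:
Rachford–Rice: g(ψ₂) = Σ zᵢ(Kᵢ−1)/(1+ψ₂(Kᵢ−1)) = 0.
Feasibility: ΣzᵢKᵢ = 1.572, Σzᵢ/Kᵢ = 1.600 — both > 1, two phases present.
Newton iteration, ψ₂⁰ = 0.31:
  ψ₂ = 0.310: g = -0.0653, g' = -1.020 → ψ₂ = 0.246
  ψ₂ = 0.246: g = 0.0060, g' = -1.224 → ψ₂ = 0.251
Converged at ψ₂ = 0.251.
  1-butene: x = 0.096, y = 0.542
  methanol: x = 0.507, y = 0.263
  THF: x = 0.397, y = 0.194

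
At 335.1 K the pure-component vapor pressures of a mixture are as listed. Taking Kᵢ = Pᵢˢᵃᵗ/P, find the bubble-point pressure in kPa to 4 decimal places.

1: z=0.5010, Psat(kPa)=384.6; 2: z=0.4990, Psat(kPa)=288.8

Pbub = 336.7958 kPa

At the bubble point ψ → 0, so ΣzᵢKᵢ = 1 with Kᵢ = Pᵢˢᵃᵗ/P ⇒ P = ΣzᵢPᵢˢᵃᵗ.
P = 0.5010·384.6 + 0.4990·288.8 = 336.7958 kPa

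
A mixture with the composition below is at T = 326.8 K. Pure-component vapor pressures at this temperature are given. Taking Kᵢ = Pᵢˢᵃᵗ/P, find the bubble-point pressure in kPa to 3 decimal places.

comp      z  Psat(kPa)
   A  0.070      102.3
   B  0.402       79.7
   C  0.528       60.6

Pbub = 71.197 kPa

At the bubble point ψ → 0, so ΣzᵢKᵢ = 1 with Kᵢ = Pᵢˢᵃᵗ/P ⇒ P = ΣzᵢPᵢˢᵃᵗ.
P = 0.070·102.3 + 0.402·79.7 + 0.528·60.6 = 71.197 kPa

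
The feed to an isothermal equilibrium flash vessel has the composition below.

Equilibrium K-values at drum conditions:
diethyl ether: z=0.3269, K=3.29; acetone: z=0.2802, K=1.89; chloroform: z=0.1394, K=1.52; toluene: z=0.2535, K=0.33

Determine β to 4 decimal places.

β = 0.9046

Material balance + equilibrium reduce to Σ zᵢ(Kᵢ−1)/(1+β(Kᵢ−1)) = 0.
Check two-phase: ΣzᵢKᵢ = 1.9006 > 1 and Σzᵢ/Kᵢ = 1.1075 > 1, so g(0) = 0.9006 > 0 and g(1) = -0.1075 < 0.
Iterate (Newton) starting at β = 0.5:
  β = 0.5000: g = 0.32370, g' = -0.7600 → β = 0.9259
  β = 0.9259: g = -0.02187, g' = -1.0496 → β = 0.9051
  β = 0.9051: g = -0.00051, g' = -1.0017 → β = 0.9046
Converged at β = 0.9046.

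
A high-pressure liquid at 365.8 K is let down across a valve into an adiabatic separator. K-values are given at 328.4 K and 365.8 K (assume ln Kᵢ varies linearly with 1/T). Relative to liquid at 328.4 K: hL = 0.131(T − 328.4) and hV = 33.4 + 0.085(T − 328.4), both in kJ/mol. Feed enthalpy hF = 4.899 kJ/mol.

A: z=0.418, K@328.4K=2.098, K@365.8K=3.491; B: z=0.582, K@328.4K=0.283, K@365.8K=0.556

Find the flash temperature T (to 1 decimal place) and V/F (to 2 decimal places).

Adiabatic flash: solve Rachford–Rice at each trial T, then check hF = ψ·hV(T) + (1−ψ)·hL(T).
  T = 328.4 K: K = (2.098, 0.283), RR gives ψ = 0.053, H_out = 1.768 kJ/mol
  T = 365.8 K: K = (3.491, 0.556), RR gives ψ = 0.708, H_out = 27.322 kJ/mol
  T = 347.1 K: K = (2.744, 0.404), RR gives ψ = 0.368, H_out = 14.408 kJ/mol
  T = 337.8 K: K = (2.410, 0.340), RR gives ψ = 0.221, H_out = 8.505 kJ/mol
  T = 333.1 K: K = (2.251, 0.311), RR gives ψ = 0.141, H_out = 5.296 kJ/mol
  T = 330.8 K: K = (2.175, 0.297), RR gives ψ = 0.099, H_out = 3.619 kJ/mol
  T = 332.0 K: K = (2.214, 0.304), RR gives ψ = 0.121, H_out = 4.504 kJ/mol
Linear interpolation between T = 332.0 (H_out = 4.504) and T = 333.1 (H_out = 5.296) on hF = 4.899 gives T ≈ 332.5 K, at which ψ = 0.13.

T = 332.5 K, V/F = 0.13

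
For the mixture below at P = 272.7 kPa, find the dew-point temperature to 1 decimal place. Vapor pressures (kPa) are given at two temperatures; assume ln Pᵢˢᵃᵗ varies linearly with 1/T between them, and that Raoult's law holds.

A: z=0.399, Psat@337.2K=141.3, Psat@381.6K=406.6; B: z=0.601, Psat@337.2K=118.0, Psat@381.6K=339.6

T = 368.4 K

Dew-point temperature: Σzᵢ·P/Pᵢˢᵃᵗ(T) = 1. Interpolate ln Pᵢˢᵃᵗ = aᵢ + bᵢ/T.
  T = 337.2 K: ΣzᵢP/Pᵢˢᵃᵗ = 2.1590
  T = 381.6 K: ΣzᵢP/Pᵢˢᵃᵗ = 0.7502
  T = 359.4 K: ΣzᵢP/Pᵢˢᵃᵗ = 1.2318
  T = 370.5 K: ΣzᵢP/Pᵢˢᵃᵗ = 0.9542
  T = 364.9 K: ΣzᵢP/Pᵢˢᵃᵗ = 1.0833
  T = 367.7 K: ΣzᵢP/Pᵢˢᵃᵗ = 1.0162
Interpolating between 367.7 K and 370.5 K gives T ≈ 368.4 K.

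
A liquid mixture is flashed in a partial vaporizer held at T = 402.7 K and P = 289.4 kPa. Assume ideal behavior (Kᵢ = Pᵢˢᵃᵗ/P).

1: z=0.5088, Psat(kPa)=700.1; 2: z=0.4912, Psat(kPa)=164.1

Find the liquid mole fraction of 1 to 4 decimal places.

x_1 = 0.2338

Raoult's law: Kᵢ = Pᵢˢᵃᵗ/P = Pᵢˢᵃᵗ/289.4.
  K_1 = 700.1/289.4 = 2.419143, K_2 = 164.1/289.4 = 0.567035
Rachford–Rice: g(ψ) = Σ zᵢ(Kᵢ−1)/(1+ψ(Kᵢ−1)) = 0.
Feasibility: ΣzᵢKᵢ = 1.5094, Σzᵢ/Kᵢ = 1.0766 — both > 1, two phases present.
Binary case is linear: z₁(K₁−1)(1+ψ(K₂−1)) + z₂(K₂−1)(1+ψ(K₁−1)) = 0
⇒ ψ = [z₁(K₁−1)+z₂(K₂−1)] / [−(K₁−1)(K₂−1)] = 0.50939/0.61444 = 0.8290
Compositions from xᵢ = zᵢ/(1+ψ(Kᵢ−1)), yᵢ = Kᵢxᵢ:
  1: x = 0.2338, y = 0.5655
  2: x = 0.7662, y = 0.4345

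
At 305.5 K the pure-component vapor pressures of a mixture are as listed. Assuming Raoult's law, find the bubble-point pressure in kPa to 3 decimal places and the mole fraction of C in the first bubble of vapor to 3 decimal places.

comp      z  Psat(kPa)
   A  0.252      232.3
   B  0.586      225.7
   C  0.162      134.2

At the bubble point ψ → 0, so ΣzᵢKᵢ = 1 with Kᵢ = Pᵢˢᵃᵗ/P ⇒ P = ΣzᵢPᵢˢᵃᵗ.
P = 0.252·232.3 + 0.586·225.7 + 0.162·134.2 = 212.540 kPa
yᵢ = zᵢPᵢˢᵃᵗ/P ⇒ y_C = 0.162·134.2/212.540 = 0.102

Pbub = 212.540 kPa, y_C = 0.102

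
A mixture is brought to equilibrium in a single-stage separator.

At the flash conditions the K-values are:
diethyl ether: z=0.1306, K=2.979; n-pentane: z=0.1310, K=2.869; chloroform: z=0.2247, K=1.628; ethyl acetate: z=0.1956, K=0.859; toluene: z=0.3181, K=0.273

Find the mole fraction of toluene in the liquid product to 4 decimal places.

x_toluene = 0.4775

Material balance + equilibrium reduce to Σ zᵢ(Kᵢ−1)/(1+V/F(Kᵢ−1)) = 0.
Check two-phase: ΣzᵢKᵢ = 1.3856 > 1 and Σzᵢ/Kᵢ = 1.6204 > 1, so g(0) = 0.3856 > 0 and g(1) = -0.6204 < 0.
Newton–Raphson from V/F = 0.5:
  V/F = 0.5000: g = -0.02913, g' = -0.7223 → V/F = 0.4597
  V/F = 0.4597: g = -0.00028, g' = -0.7097 → V/F = 0.4593
Converged at V/F = 0.4593.
Compositions from xᵢ = zᵢ/(1+V/F(Kᵢ−1)), yᵢ = Kᵢxᵢ:
  diethyl ether: x = 0.0684, y = 0.2038
  n-pentane: x = 0.0705, y = 0.2022
  chloroform: x = 0.1744, y = 0.2839
  ethyl acetate: x = 0.2091, y = 0.1797
  toluene: x = 0.4775, y = 0.1304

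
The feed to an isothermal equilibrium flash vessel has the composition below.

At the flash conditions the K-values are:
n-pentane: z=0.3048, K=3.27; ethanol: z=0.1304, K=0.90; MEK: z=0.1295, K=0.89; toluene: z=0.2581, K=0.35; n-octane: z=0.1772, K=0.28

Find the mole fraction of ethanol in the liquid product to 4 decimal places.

x_ethanol = 0.1346

Rachford–Rice: g(V/F) = Σ zᵢ(Kᵢ−1)/(1+V/F(Kᵢ−1)) = 0.
Check two-phase: ΣzᵢKᵢ = 1.3693 > 1 and Σzᵢ/Kᵢ = 1.7539 > 1, so g(0) = 0.3693 > 0 and g(1) = -0.7539 < 0.
Newton–Raphson from V/F = 0.5:
  V/F = 0.5000: g = -0.15262, g' = -0.8114 → V/F = 0.3119
  V/F = 0.3119: g = 0.00192, g' = -0.8658 → V/F = 0.3141
Converged at V/F = 0.3141.
Compositions from xᵢ = zᵢ/(1+V/F(Kᵢ−1)), yᵢ = Kᵢxᵢ:
  n-pentane: x = 0.1779, y = 0.5818
  ethanol: x = 0.1346, y = 0.1212
  MEK: x = 0.1341, y = 0.1194
  toluene: x = 0.3243, y = 0.1135
  n-octane: x = 0.2290, y = 0.0641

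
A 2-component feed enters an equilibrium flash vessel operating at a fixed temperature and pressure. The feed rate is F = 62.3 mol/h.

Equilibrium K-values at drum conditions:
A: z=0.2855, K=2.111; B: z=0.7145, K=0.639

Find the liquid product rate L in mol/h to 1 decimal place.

L = 53.1 mol/h

Material balance + equilibrium reduce to Σ zᵢ(Kᵢ−1)/(1+ψ(Kᵢ−1)) = 0.
g(0) = ΣzᵢKᵢ − 1 = 0.0593 and g(1) = 1 − Σzᵢ/Kᵢ = -0.2534, so a root lies in (0, 1).
Binary case is linear: z₁(K₁−1)(1+ψ(K₂−1)) + z₂(K₂−1)(1+ψ(K₁−1)) = 0
⇒ ψ = [z₁(K₁−1)+z₂(K₂−1)] / [−(K₁−1)(K₂−1)] = 0.05926/0.40107 = 0.1477
Then V = ψ·F = 0.1477·62.3 = 9.2 mol/h and L = F − V = 53.1 mol/h.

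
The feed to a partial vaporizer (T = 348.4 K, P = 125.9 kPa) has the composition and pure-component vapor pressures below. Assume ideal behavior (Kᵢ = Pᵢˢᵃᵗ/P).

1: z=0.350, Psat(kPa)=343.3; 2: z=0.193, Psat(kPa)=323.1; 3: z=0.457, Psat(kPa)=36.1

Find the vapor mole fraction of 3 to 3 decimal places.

y_3 = 0.201

Raoult's law: Kᵢ = Pᵢˢᵃᵗ/P = Pᵢˢᵃᵗ/125.9.
  K_1 = 343.3/125.9 = 2.72677, K_2 = 323.1/125.9 = 2.56632, K_3 = 36.1/125.9 = 0.28674
Material balance + equilibrium reduce to Σ zᵢ(Kᵢ−1)/(1+ψ(Kᵢ−1)) = 0.
Feasibility: ΣzᵢKᵢ = 1.581, Σzᵢ/Kᵢ = 1.797 — both > 1, two phases present.
Iterate (Newton) starting at ψ = 0.5:
  ψ = 0.500: g = -0.0128, g' = -1.011 → ψ = 0.487
Converged at ψ = 0.487.
Compositions from xᵢ = zᵢ/(1+ψ(Kᵢ−1)), yᵢ = Kᵢxᵢ:
  1: x = 0.190, y = 0.518
  2: x = 0.109, y = 0.281
  3: x = 0.700, y = 0.201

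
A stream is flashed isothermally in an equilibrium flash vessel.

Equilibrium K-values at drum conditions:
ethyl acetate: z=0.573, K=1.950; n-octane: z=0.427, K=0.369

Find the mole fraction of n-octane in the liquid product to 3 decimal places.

Material balance + equilibrium reduce to Σ zᵢ(Kᵢ−1)/(1+V/F(Kᵢ−1)) = 0.
Check two-phase: ΣzᵢKᵢ = 1.275 > 1 and Σzᵢ/Kᵢ = 1.451 > 1, so g(0) = 0.275 > 0 and g(1) = -0.451 < 0.
Binary case is linear: z₁(K₁−1)(1+V/F(K₂−1)) + z₂(K₂−1)(1+V/F(K₁−1)) = 0
⇒ V/F = [z₁(K₁−1)+z₂(K₂−1)] / [−(K₁−1)(K₂−1)] = 0.2749/0.5994 = 0.459
Compositions from xᵢ = zᵢ/(1+V/F(Kᵢ−1)), yᵢ = Kᵢxᵢ:
  ethyl acetate: x = 0.399, y = 0.778
  n-octane: x = 0.601, y = 0.222

x_n-octane = 0.601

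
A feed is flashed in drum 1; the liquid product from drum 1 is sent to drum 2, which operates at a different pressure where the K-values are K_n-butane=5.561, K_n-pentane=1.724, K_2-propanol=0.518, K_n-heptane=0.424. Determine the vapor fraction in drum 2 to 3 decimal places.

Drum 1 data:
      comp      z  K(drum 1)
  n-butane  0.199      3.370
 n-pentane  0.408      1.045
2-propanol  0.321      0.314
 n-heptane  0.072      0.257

V/F (drum 2) = 0.652

Drum 1:
Rachford–Rice: g(ψ₁) = Σ zᵢ(Kᵢ−1)/(1+ψ₁(Kᵢ−1)) = 0.
Feasibility: ΣzᵢKᵢ = 1.216, Σzᵢ/Kᵢ = 1.752 — both > 1, two phases present.
Iterate (Newton) starting at ψ₁ = 0.5:
  ψ₁ = 0.500: g = -0.1865, g' = -0.686 → ψ₁ = 0.228
  ψ₁ = 0.228: g = -0.0011, g' = -0.742 → ψ₁ = 0.227
Converged at ψ₁ = 0.227.
Drum-1 compositions:
  n-butane: x = 0.129, y = 0.436
  n-pentane: x = 0.404, y = 0.422
  2-propanol: x = 0.380, y = 0.119
  n-heptane: x = 0.087, y = 0.022
Drum-2 feed = drum-1 liquid: z₂ = (0.1295, 0.4039, 0.3801, 0.0866).
Drum 2:
Let ψ₂ = V/F and solve Σ zᵢ(Kᵢ−1)/(1+ψ₂(Kᵢ−1)) = 0.
Feasibility: ΣzᵢKᵢ = 1.650, Σzᵢ/Kᵢ = 1.195 — both > 1, two phases present.
Iterate (Newton) starting at ψ₂ = 0.51:
  ψ₂ = 0.510: g = 0.0776, g' = -0.569 → ψ₂ = 0.646
  ψ₂ = 0.646: g = 0.0033, g' = -0.530 → ψ₂ = 0.652
Converged at ψ₂ = 0.652.
  n-butane: x = 0.033, y = 0.181
  n-pentane: x = 0.274, y = 0.473
  2-propanol: x = 0.554, y = 0.287
  n-heptane: x = 0.139, y = 0.059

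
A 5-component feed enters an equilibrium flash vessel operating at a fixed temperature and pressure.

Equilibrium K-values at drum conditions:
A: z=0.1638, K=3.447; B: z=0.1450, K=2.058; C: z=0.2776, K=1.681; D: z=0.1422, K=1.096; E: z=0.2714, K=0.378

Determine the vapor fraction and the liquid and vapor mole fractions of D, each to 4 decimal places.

Let ψ = V/F and solve Σ zᵢ(Kᵢ−1)/(1+ψ(Kᵢ−1)) = 0.
g(0) = ΣzᵢKᵢ − 1 = 0.5881 and g(1) = 1 − Σzᵢ/Kᵢ = -0.1309, so a root lies in (0, 1).
Newton iteration, ψ⁰ = 0.34:
  ψ = 0.3400: g = 0.28425, g' = -0.6350 → ψ = 0.7876
  ψ = 0.7876: g = 0.02540, g' = -0.6220 → ψ = 0.8285
  ψ = 0.8285: g = -0.00062, g' = -0.6538 → ψ = 0.8275
Converged at ψ = 0.8275.
Compositions from xᵢ = zᵢ/(1+ψ(Kᵢ−1)), yᵢ = Kᵢxᵢ:
  A: x = 0.0542, y = 0.1867
  B: x = 0.0773, y = 0.1591
  C: x = 0.1775, y = 0.2985
  D: x = 0.1317, y = 0.1444
  E: x = 0.5593, y = 0.2114

ψ = 0.8275, x_D = 0.1317, y_D = 0.1444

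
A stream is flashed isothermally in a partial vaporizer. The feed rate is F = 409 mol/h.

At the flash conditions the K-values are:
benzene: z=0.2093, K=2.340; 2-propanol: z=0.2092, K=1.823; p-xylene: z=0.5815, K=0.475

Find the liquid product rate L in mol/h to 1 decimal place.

L = 305.6 mol/h

Material balance + equilibrium reduce to Σ zᵢ(Kᵢ−1)/(1+β(Kᵢ−1)) = 0.
Check two-phase: ΣzᵢKᵢ = 1.1473 > 1 and Σzᵢ/Kᵢ = 1.4284 > 1, so g(0) = 0.1473 > 0 and g(1) = -0.4284 < 0.
Newton–Raphson from β = 0.5:
  β = 0.5000: g = -0.12403, g' = -0.5006 → β = 0.2522
  β = 0.2522: g = 0.00031, g' = -0.5200 → β = 0.2528
Converged at β = 0.2528.
Then V = β·F = 0.2528·409 = 103.4 mol/h and L = F − V = 305.6 mol/h.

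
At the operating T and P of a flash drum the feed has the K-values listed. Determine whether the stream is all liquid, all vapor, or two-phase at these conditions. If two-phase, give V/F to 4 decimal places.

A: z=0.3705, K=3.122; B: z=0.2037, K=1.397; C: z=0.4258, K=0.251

two-phase, V/F = 0.4397

ΣzᵢKᵢ = 1.5481; Σzᵢ/Kᵢ = 1.9609.
Both exceed 1, so a two-phase solution exists.
Newton–Raphson from ψ = 0.43:
  ψ = 0.4300: g = 0.00973, g' = -0.9993 → ψ = 0.4397
Converged at ψ = 0.4397.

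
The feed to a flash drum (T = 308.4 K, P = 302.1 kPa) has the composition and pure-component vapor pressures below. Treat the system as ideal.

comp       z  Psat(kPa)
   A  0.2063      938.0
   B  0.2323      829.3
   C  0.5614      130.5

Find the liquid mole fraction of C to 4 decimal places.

Raoult's law: Kᵢ = Pᵢˢᵃᵗ/P = Pᵢˢᵃᵗ/302.1.
  K_A = 938.0/302.1 = 3.104932, K_B = 829.3/302.1 = 2.745118, K_C = 130.5/302.1 = 0.431976
Newton–Raphson from ψ = 0.36:
  ψ = 0.3600: g = 0.09516, g' = -0.8489 → ψ = 0.4721
  ψ = 0.4721: g = 0.00434, g' = -0.7808 → ψ = 0.4777
Converged at ψ = 0.4777.
Compositions from xᵢ = zᵢ/(1+ψ(Kᵢ−1)), yᵢ = Kᵢxᵢ:
  A: x = 0.1029, y = 0.3194
  B: x = 0.1267, y = 0.3478
  C: x = 0.7704, y = 0.3328

x_C = 0.7704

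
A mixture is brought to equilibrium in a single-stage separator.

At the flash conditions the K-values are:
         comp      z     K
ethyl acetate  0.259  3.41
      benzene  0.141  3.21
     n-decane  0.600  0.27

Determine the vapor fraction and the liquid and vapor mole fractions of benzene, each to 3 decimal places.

ψ = 0.291, x_benzene = 0.086, y_benzene = 0.275

Let ψ = V/F and solve Σ zᵢ(Kᵢ−1)/(1+ψ(Kᵢ−1)) = 0.
g(0) = ΣzᵢKᵢ − 1 = 0.498 and g(1) = 1 − Σzᵢ/Kᵢ = -1.342, so a root lies in (0, 1).
Newton–Raphson from ψ = 0.46:
  ψ = 0.460: g = -0.2089, g' = -1.232 → ψ = 0.291
Converged at ψ = 0.291.
Compositions from xᵢ = zᵢ/(1+ψ(Kᵢ−1)), yᵢ = Kᵢxᵢ:
  ethyl acetate: x = 0.152, y = 0.519
  benzene: x = 0.086, y = 0.275
  n-decane: x = 0.762, y = 0.206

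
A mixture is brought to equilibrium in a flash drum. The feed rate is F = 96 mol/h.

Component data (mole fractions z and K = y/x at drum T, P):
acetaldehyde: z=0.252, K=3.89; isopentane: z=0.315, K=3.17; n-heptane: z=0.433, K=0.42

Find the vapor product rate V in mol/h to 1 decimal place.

V = 76.9 mol/h

Material balance + equilibrium reduce to Σ zᵢ(Kᵢ−1)/(1+ψ(Kᵢ−1)) = 0.
Feasibility: ΣzᵢKᵢ = 2.161, Σzᵢ/Kᵢ = 1.195 — both > 1, two phases present.
Newton–Raphson from ψ = 0.5:
  ψ = 0.500: g = 0.2720, g' = -0.982 → ψ = 0.777
  ψ = 0.777: g = 0.0218, g' = -0.888 → ψ = 0.801
Converged at ψ = 0.801.
Then V = ψ·F = 0.8013·96 = 76.9 mol/h and L = F − V = 19.1 mol/h.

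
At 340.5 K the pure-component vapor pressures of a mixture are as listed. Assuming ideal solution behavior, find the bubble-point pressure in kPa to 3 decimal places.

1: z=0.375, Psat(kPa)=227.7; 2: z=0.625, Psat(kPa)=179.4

Pbub = 197.512 kPa

At the bubble point ψ → 0, so ΣzᵢKᵢ = 1 with Kᵢ = Pᵢˢᵃᵗ/P ⇒ P = ΣzᵢPᵢˢᵃᵗ.
P = 0.375·227.7 + 0.625·179.4 = 197.512 kPa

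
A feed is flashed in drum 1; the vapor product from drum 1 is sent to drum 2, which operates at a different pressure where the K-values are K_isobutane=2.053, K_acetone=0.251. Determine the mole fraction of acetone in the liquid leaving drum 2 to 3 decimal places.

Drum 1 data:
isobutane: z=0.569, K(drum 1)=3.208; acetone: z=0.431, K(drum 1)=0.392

Drum 1:
Let ψ₁ = V/F and solve Σ zᵢ(Kᵢ−1)/(1+ψ₁(Kᵢ−1)) = 0.
Check two-phase: ΣzᵢKᵢ = 1.994 > 1 and Σzᵢ/Kᵢ = 1.277 > 1, so g(0) = 0.994 > 0 and g(1) = -0.277 < 0.
Binary case is linear: z₁(K₁−1)(1+ψ₁(K₂−1)) + z₂(K₂−1)(1+ψ₁(K₁−1)) = 0
⇒ ψ₁ = [z₁(K₁−1)+z₂(K₂−1)] / [−(K₁−1)(K₂−1)] = 0.9943/1.3425 = 0.741
Drum-1 compositions:
  isobutane: x = 0.216, y = 0.693
  acetone: x = 0.784, y = 0.307
Drum-2 feed = drum-1 vapor: z₂ = (0.6926, 0.3074).
Drum 2:
Newton–Raphson from ψ₂ = 0.5:
  ψ₂ = 0.500: g = 0.1097, g' = -0.770 → ψ₂ = 0.642
  ψ₂ = 0.642: g = -0.0087, g' = -0.914 → ψ₂ = 0.633
Converged at ψ₂ = 0.633.
  isobutane: x = 0.416, y = 0.853
  acetone: x = 0.584, y = 0.147

x_acetone (drum 2) = 0.584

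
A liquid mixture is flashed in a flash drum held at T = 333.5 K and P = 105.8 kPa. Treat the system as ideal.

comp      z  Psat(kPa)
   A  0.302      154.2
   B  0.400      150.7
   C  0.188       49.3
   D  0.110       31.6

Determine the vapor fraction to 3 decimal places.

Raoult's law: Kᵢ = Pᵢˢᵃᵗ/P = Pᵢˢᵃᵗ/105.8.
  K_A = 154.2/105.8 = 1.45747, K_B = 150.7/105.8 = 1.42439, K_C = 49.3/105.8 = 0.46597, K_D = 31.6/105.8 = 0.29868
Rachford–Rice: g(ψ) = Σ zᵢ(Kᵢ−1)/(1+ψ(Kᵢ−1)) = 0.
Check two-phase: ΣzᵢKᵢ = 1.130 > 1 and Σzᵢ/Kᵢ = 1.260 > 1, so g(0) = 0.130 > 0 and g(1) = -0.260 < 0.
Iterate (Newton) starting at ψ = 0.5:
  ψ = 0.500: g = -0.0033, g' = -0.319 → ψ = 0.490
Converged at ψ = 0.490.

ψ = 0.490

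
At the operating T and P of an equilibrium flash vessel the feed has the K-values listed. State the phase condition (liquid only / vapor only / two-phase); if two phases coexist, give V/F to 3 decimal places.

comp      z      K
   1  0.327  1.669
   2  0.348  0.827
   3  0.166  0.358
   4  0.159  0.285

ΣzᵢKᵢ = 0.938; Σzᵢ/Kᵢ = 1.638.
Since ΣzᵢKᵢ < 1 the mixture is below its bubble point — single liquid phase.

liquid only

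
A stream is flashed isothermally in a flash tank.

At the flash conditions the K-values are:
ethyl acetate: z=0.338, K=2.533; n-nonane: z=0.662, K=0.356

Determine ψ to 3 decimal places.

Rachford–Rice: g(ψ) = Σ zᵢ(Kᵢ−1)/(1+ψ(Kᵢ−1)) = 0.
g(0) = ΣzᵢKᵢ − 1 = 0.092 and g(1) = 1 − Σzᵢ/Kᵢ = -0.993, so a root lies in (0, 1).
Binary case is linear: z₁(K₁−1)(1+ψ(K₂−1)) + z₂(K₂−1)(1+ψ(K₁−1)) = 0
⇒ ψ = [z₁(K₁−1)+z₂(K₂−1)] / [−(K₁−1)(K₂−1)] = 0.0918/0.9873 = 0.093

ψ = 0.093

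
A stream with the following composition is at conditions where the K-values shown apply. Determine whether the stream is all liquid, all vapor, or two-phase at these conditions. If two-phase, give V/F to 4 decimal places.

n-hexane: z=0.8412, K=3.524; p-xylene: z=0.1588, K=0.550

ΣzᵢKᵢ = 3.0517; Σzᵢ/Kᵢ = 0.5274.
Since Σzᵢ/Kᵢ < 1 the mixture is above its dew point — single vapor phase.

all vapor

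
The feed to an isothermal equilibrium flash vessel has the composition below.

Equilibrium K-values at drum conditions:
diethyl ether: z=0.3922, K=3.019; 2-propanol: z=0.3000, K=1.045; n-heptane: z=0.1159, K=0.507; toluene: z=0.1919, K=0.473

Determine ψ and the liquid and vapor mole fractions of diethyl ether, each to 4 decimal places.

ψ = 0.8979, x_diethyl ether = 0.1394, y_diethyl ether = 0.4209

Material balance + equilibrium reduce to Σ zᵢ(Kᵢ−1)/(1+ψ(Kᵢ−1)) = 0.
g(0) = ΣzᵢKᵢ − 1 = 0.6471 and g(1) = 1 − Σzᵢ/Kᵢ = -0.0513, so a root lies in (0, 1).
Iterate (Newton) starting at ψ = 0.5:
  ψ = 0.5000: g = 0.19411, g' = -0.5444 → ψ = 0.8566
  ψ = 0.8566: g = 0.01986, g' = -0.4767 → ψ = 0.8982
  ψ = 0.8982: g = -0.00017, g' = -0.4854 → ψ = 0.8979
Converged at ψ = 0.8979.
Compositions from xᵢ = zᵢ/(1+ψ(Kᵢ−1)), yᵢ = Kᵢxᵢ:
  diethyl ether: x = 0.1394, y = 0.4209
  2-propanol: x = 0.2883, y = 0.3013
  n-heptane: x = 0.2080, y = 0.1054
  toluene: x = 0.3643, y = 0.1723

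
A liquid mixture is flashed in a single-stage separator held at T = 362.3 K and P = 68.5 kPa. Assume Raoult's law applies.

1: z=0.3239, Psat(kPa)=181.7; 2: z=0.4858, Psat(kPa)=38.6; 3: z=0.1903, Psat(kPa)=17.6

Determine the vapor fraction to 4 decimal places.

ψ = 0.2051

Raoult's law: Kᵢ = Pᵢˢᵃᵗ/P = Pᵢˢᵃᵗ/68.5.
  K_1 = 181.7/68.5 = 2.652555, K_2 = 38.6/68.5 = 0.563504, K_3 = 17.6/68.5 = 0.256934
Material balance + equilibrium reduce to Σ zᵢ(Kᵢ−1)/(1+ψ(Kᵢ−1)) = 0.
g(0) = ΣzᵢKᵢ − 1 = 0.1818 and g(1) = 1 − Σzᵢ/Kᵢ = -0.7249, so a root lies in (0, 1).
Iterate (Newton) starting at ψ = 0.5:
  ψ = 0.5000: g = -0.20316, g' = -0.6827 → ψ = 0.2024
  ψ = 0.2024: g = 0.00206, g' = -0.7536 → ψ = 0.2051
Converged at ψ = 0.2051.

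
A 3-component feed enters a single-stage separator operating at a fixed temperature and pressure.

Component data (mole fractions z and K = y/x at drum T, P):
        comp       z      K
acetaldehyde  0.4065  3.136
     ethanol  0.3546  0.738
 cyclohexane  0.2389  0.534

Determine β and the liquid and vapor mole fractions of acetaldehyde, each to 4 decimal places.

Material balance + equilibrium reduce to Σ zᵢ(Kᵢ−1)/(1+β(Kᵢ−1)) = 0.
Feasibility: ΣzᵢKᵢ = 1.6641, Σzᵢ/Kᵢ = 1.0575 — both > 1, two phases present.
Iterate (Newton) starting at β = 0.68:
  β = 0.6800: g = 0.07803, g' = -0.4556 → β = 0.8513
  β = 0.8513: g = 0.00398, g' = -0.4164 → β = 0.8608
  β = 0.8608: g = 0.00000, g' = -0.4154 → β = 0.8609
Converged at β = 0.8609.
Compositions from xᵢ = zᵢ/(1+β(Kᵢ−1)), yᵢ = Kᵢxᵢ:
  acetaldehyde: x = 0.1432, y = 0.4491
  ethanol: x = 0.4579, y = 0.3379
  cyclohexane: x = 0.3989, y = 0.2130

β = 0.8609, x_acetaldehyde = 0.1432, y_acetaldehyde = 0.4491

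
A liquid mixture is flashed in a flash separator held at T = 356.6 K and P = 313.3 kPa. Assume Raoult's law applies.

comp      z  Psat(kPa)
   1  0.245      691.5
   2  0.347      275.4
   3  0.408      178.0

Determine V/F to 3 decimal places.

Raoult's law: Kᵢ = Pᵢˢᵃᵗ/P = Pᵢˢᵃᵗ/313.3.
  K_1 = 691.5/313.3 = 2.20715, K_2 = 275.4/313.3 = 0.87903, K_3 = 178.0/313.3 = 0.56815
Rachford–Rice: g(V/F) = Σ zᵢ(Kᵢ−1)/(1+V/F(Kᵢ−1)) = 0.
g(0) = ΣzᵢKᵢ − 1 = 0.078 and g(1) = 1 − Σzᵢ/Kᵢ = -0.224, so a root lies in (0, 1).
Iterate (Newton) starting at V/F = 0.46:
  V/F = 0.460: g = -0.0742, g' = -0.272 → V/F = 0.187
  V/F = 0.187: g = 0.0066, g' = -0.333 → V/F = 0.207
Converged at V/F = 0.207.

V/F = 0.207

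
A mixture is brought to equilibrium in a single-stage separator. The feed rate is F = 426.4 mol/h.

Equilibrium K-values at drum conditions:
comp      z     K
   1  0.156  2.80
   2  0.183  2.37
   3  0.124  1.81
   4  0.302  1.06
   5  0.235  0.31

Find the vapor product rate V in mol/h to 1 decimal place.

V = 311.6 mol/h

Iterate (Newton) starting at V/F = 0.5:
  V/F = 0.500: g = 0.1381, g' = -0.564 → V/F = 0.745
  V/F = 0.745: g = -0.0096, g' = -0.683 → V/F = 0.731
Converged at V/F = 0.731.
Then V = V/F·F = 0.7307·426.4 = 311.6 mol/h and L = F − V = 114.8 mol/h.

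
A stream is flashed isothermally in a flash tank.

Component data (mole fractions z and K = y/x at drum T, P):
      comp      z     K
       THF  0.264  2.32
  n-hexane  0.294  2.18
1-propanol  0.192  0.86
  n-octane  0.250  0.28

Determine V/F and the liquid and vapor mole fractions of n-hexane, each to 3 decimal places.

Material balance + equilibrium reduce to Σ zᵢ(Kᵢ−1)/(1+V/F(Kᵢ−1)) = 0.
Check two-phase: ΣzᵢKᵢ = 1.489 > 1 and Σzᵢ/Kᵢ = 1.365 > 1, so g(0) = 0.489 > 0 and g(1) = -0.365 < 0.
Iterate (Newton) starting at V/F = 0.5:
  V/F = 0.500: g = 0.1180, g' = -0.650 → V/F = 0.682
  V/F = 0.682: g = -0.0075, g' = -0.758 → V/F = 0.672
Converged at V/F = 0.672.
Compositions from xᵢ = zᵢ/(1+V/F(Kᵢ−1)), yᵢ = Kᵢxᵢ:
  THF: x = 0.140, y = 0.325
  n-hexane: x = 0.164, y = 0.358
  1-propanol: x = 0.212, y = 0.182
  n-octane: x = 0.484, y = 0.136

V/F = 0.672, x_n-hexane = 0.164, y_n-hexane = 0.358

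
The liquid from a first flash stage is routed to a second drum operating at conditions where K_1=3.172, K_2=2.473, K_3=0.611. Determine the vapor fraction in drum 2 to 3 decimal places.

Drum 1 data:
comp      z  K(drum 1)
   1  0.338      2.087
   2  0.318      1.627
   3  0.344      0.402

V/F (drum 2) = 0.736

Drum 1:
Iterate (Newton) starting at ψ₁ = 0.31:
  ψ₁ = 0.310: g = 0.1892, g' = -0.496 → ψ₁ = 0.691
  ψ₁ = 0.691: g = -0.0017, g' = -0.548 → ψ₁ = 0.688
Converged at ψ₁ = 0.688.
Drum-1 compositions:
  1: x = 0.193, y = 0.404
  2: x = 0.222, y = 0.361
  3: x = 0.584, y = 0.235
Drum-2 feed = drum-1 liquid: z₂ = (0.1934, 0.2222, 0.5845).
Drum 2:
Newton–Raphson from ψ₂ = 0.5:
  ψ₂ = 0.500: g = 0.1076, g' = -0.506 → ψ₂ = 0.713
  ψ₂ = 0.713: g = 0.0100, g' = -0.425 → ψ₂ = 0.736
Converged at ψ₂ = 0.736.
  1: x = 0.074, y = 0.236
  2: x = 0.107, y = 0.264
  3: x = 0.819, y = 0.500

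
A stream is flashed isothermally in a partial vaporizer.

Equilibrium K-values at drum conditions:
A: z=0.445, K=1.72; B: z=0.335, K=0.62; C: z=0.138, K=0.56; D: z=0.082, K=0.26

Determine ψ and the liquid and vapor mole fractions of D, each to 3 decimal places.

ψ = 0.214, x_D = 0.097, y_D = 0.025

Material balance + equilibrium reduce to Σ zᵢ(Kᵢ−1)/(1+ψ(Kᵢ−1)) = 0.
Check two-phase: ΣzᵢKᵢ = 1.072 > 1 and Σzᵢ/Kᵢ = 1.361 > 1, so g(0) = 0.072 > 0 and g(1) = -0.361 < 0.
Newton iteration, ψ⁰ = 0.46:
  ψ = 0.460: g = -0.0817, g' = -0.346 → ψ = 0.224
  ψ = 0.224: g = -0.0034, g' = -0.326 → ψ = 0.214
Converged at ψ = 0.214.
Compositions from xᵢ = zᵢ/(1+ψ(Kᵢ−1)), yᵢ = Kᵢxᵢ:
  A: x = 0.386, y = 0.663
  B: x = 0.365, y = 0.226
  C: x = 0.152, y = 0.085
  D: x = 0.097, y = 0.025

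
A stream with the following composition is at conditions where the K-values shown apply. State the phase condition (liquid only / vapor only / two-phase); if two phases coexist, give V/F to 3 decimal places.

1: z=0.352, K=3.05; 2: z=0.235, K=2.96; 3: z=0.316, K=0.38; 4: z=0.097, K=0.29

two-phase, V/F = 0.708

ΣzᵢKᵢ = 1.917; Σzᵢ/Kᵢ = 1.361.
Both exceed 1, so a two-phase solution exists.
Rachford–Rice: g(ψ) = Σ zᵢ(Kᵢ−1)/(1+ψ(Kᵢ−1)) = 0.
Newton–Raphson from ψ = 0.55:
  ψ = 0.550: g = 0.1505, g' = -0.947 → ψ = 0.709
  ψ = 0.709: g = -0.0013, g' = -0.989 → ψ = 0.708
Converged at ψ = 0.708.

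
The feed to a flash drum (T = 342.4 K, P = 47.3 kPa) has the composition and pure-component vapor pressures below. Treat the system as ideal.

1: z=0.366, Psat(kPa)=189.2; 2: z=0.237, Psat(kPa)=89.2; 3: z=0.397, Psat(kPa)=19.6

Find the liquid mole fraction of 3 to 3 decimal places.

Raoult's law: Kᵢ = Pᵢˢᵃᵗ/P = Pᵢˢᵃᵗ/47.3.
  K_1 = 189.2/47.3 = 4.00000, K_2 = 89.2/47.3 = 1.88584, K_3 = 19.6/47.3 = 0.41438
Rachford–Rice: g(ψ) = Σ zᵢ(Kᵢ−1)/(1+ψ(Kᵢ−1)) = 0.
g(0) = ΣzᵢKᵢ − 1 = 1.075 and g(1) = 1 − Σzᵢ/Kᵢ = -0.175, so a root lies in (0, 1).
Newton–Raphson from ψ = 0.45:
  ψ = 0.450: g = 0.3017, g' = -0.943 → ψ = 0.770
  ψ = 0.770: g = 0.0331, g' = -0.818 → ψ = 0.810
Converged at ψ = 0.810.
Compositions from xᵢ = zᵢ/(1+ψ(Kᵢ−1)), yᵢ = Kᵢxᵢ:
  1: x = 0.107, y = 0.427
  2: x = 0.138, y = 0.260
  3: x = 0.755, y = 0.313

x_3 = 0.755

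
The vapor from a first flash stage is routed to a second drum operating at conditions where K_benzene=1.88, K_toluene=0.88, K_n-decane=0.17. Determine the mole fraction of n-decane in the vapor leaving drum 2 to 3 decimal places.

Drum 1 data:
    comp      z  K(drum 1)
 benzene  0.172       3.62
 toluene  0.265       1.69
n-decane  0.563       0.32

y_n-decane (drum 2) = 0.047

Drum 1:
Let ψ₁ = V/F and solve Σ zᵢ(Kᵢ−1)/(1+ψ₁(Kᵢ−1)) = 0.
Check two-phase: ΣzᵢKᵢ = 1.251 > 1 and Σzᵢ/Kᵢ = 1.964 > 1, so g(0) = 0.251 > 0 and g(1) = -0.964 < 0.
Newton–Raphson from ψ₁ = 0.5:
  ψ₁ = 0.500: g = -0.2490, g' = -0.889 → ψ₁ = 0.220
  ψ₁ = 0.220: g = -0.0053, g' = -0.930 → ψ₁ = 0.214
Converged at ψ₁ = 0.214.
Drum-1 compositions:
  benzene: x = 0.110, y = 0.399
  toluene: x = 0.231, y = 0.390
  n-decane: x = 0.659, y = 0.211
Drum-2 feed = drum-1 vapor: z₂ = (0.3989, 0.3902, 0.2108).
Drum 2:
Material balance + equilibrium reduce to Σ zᵢ(Kᵢ−1)/(1+ψ₂(Kᵢ−1)) = 0.
g(0) = ΣzᵢKᵢ − 1 = 0.129 and g(1) = 1 − Σzᵢ/Kᵢ = -0.896, so a root lies in (0, 1).
Iterate (Newton) starting at ψ₂ = 0.46:
  ψ₂ = 0.460: g = -0.0827, g' = -0.543 → ψ₂ = 0.308
  ψ₂ = 0.308: g = -0.0073, g' = -0.459 → ψ₂ = 0.292
Converged at ψ₂ = 0.292.
  benzene: x = 0.317, y = 0.597
  toluene: x = 0.404, y = 0.356
  n-decane: x = 0.278, y = 0.047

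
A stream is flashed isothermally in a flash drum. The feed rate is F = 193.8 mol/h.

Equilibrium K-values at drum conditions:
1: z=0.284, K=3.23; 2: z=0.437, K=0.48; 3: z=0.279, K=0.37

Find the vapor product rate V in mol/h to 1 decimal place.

Newton–Raphson from ψ = 0.44:
  ψ = 0.440: g = -0.2182, g' = -0.770 → ψ = 0.157
  ψ = 0.157: g = 0.0268, g' = -1.052 → ψ = 0.182
  ψ = 0.182: g = 0.0007, g' = -0.999 → ψ = 0.183
Converged at ψ = 0.183.
Then V = ψ·F = 0.1830·193.8 = 35.5 mol/h and L = F − V = 158.3 mol/h.

V = 35.5 mol/h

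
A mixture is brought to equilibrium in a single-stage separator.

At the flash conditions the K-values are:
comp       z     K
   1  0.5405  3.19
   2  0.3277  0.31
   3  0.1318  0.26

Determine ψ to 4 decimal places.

ψ = 0.5570

Rachford–Rice: g(ψ) = Σ zᵢ(Kᵢ−1)/(1+ψ(Kᵢ−1)) = 0.
Check two-phase: ΣzᵢKᵢ = 1.8600 > 1 and Σzᵢ/Kᵢ = 1.7335 > 1, so g(0) = 0.8600 > 0 and g(1) = -0.7335 < 0.
Newton–Raphson from ψ = 0.32:
  ψ = 0.3200: g = 0.27798, g' = -1.2770 → ψ = 0.5377
  ψ = 0.5377: g = 0.02213, g' = -1.1401 → ψ = 0.5571
  ψ = 0.5571: g = -0.00006, g' = -1.1466 → ψ = 0.5570
Converged at ψ = 0.5570.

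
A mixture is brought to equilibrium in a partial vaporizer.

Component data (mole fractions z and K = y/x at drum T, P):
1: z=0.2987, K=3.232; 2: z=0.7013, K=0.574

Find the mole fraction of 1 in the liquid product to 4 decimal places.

Iterate (Newton) starting at ψ = 0.5:
  ψ = 0.5000: g = -0.06454, g' = -0.5378 → ψ = 0.3800
  ψ = 0.3800: g = 0.00428, g' = -0.6168 → ψ = 0.3869
  ψ = 0.3869: g = 0.00002, g' = -0.6109 → ψ = 0.3870
Converged at ψ = 0.3870.
Compositions from xᵢ = zᵢ/(1+ψ(Kᵢ−1)), yᵢ = Kᵢxᵢ:
  1: x = 0.1603, y = 0.5180
  2: x = 0.8397, y = 0.4820

x_1 = 0.1603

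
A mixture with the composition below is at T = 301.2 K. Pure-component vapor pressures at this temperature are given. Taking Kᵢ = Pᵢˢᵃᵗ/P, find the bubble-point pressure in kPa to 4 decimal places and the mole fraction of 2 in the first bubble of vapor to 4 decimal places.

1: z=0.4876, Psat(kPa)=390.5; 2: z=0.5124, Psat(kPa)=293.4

At the bubble point ψ → 0, so ΣzᵢKᵢ = 1 with Kᵢ = Pᵢˢᵃᵗ/P ⇒ P = ΣzᵢPᵢˢᵃᵗ.
P = 0.4876·390.5 + 0.5124·293.4 = 340.7460 kPa
yᵢ = zᵢPᵢˢᵃᵗ/P ⇒ y_2 = 0.5124·293.4/340.7460 = 0.4412

Pbub = 340.7460 kPa, y_2 = 0.4412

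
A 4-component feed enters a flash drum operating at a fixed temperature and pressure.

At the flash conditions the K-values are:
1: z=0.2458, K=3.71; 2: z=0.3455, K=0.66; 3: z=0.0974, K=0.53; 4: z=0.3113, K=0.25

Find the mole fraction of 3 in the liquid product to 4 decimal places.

Material balance + equilibrium reduce to Σ zᵢ(Kᵢ−1)/(1+V/F(Kᵢ−1)) = 0.
Check two-phase: ΣzᵢKᵢ = 1.2694 > 1 and Σzᵢ/Kᵢ = 2.0187 > 1, so g(0) = 0.2694 > 0 and g(1) = -1.0187 < 0.
Newton–Raphson from V/F = 0.33:
  V/F = 0.3300: g = -0.14512, g' = -0.8931 → V/F = 0.1675
  V/F = 0.1675: g = 0.01686, g' = -1.1532 → V/F = 0.1821
  V/F = 0.1821: g = 0.00028, g' = -1.1152 → V/F = 0.1824
Converged at V/F = 0.1824.
Compositions from xᵢ = zᵢ/(1+V/F(Kᵢ−1)), yᵢ = Kᵢxᵢ:
  1: x = 0.1645, y = 0.6103
  2: x = 0.3683, y = 0.2431
  3: x = 0.1065, y = 0.0565
  4: x = 0.3606, y = 0.0902

x_3 = 0.1065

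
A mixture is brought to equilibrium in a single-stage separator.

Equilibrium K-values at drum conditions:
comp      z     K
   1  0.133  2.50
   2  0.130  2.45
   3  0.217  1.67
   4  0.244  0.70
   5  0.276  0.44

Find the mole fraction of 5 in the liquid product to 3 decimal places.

x_5 = 0.406

Rachford–Rice: g(ψ) = Σ zᵢ(Kᵢ−1)/(1+ψ(Kᵢ−1)) = 0.
Check two-phase: ΣzᵢKᵢ = 1.306 > 1 and Σzᵢ/Kᵢ = 1.212 > 1, so g(0) = 0.306 > 0 and g(1) = -0.212 < 0.
Newton iteration, ψ⁰ = 0.54:
  ψ = 0.540: g = 0.0138, g' = -0.439 → ψ = 0.571
Converged at ψ = 0.571.
Compositions from xᵢ = zᵢ/(1+ψ(Kᵢ−1)), yᵢ = Kᵢxᵢ:
  1: x = 0.072, y = 0.179
  2: x = 0.071, y = 0.174
  3: x = 0.157, y = 0.262
  4: x = 0.294, y = 0.206
  5: x = 0.406, y = 0.179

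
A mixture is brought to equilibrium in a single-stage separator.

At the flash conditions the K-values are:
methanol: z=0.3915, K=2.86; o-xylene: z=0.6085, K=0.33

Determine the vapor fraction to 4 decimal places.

Let ψ = V/F and solve Σ zᵢ(Kᵢ−1)/(1+ψ(Kᵢ−1)) = 0.
Feasibility: ΣzᵢKᵢ = 1.3205, Σzᵢ/Kᵢ = 1.9808 — both > 1, two phases present.
Binary case is linear: z₁(K₁−1)(1+ψ(K₂−1)) + z₂(K₂−1)(1+ψ(K₁−1)) = 0
⇒ ψ = [z₁(K₁−1)+z₂(K₂−1)] / [−(K₁−1)(K₂−1)] = 0.32050/1.24620 = 0.2572

ψ = 0.2572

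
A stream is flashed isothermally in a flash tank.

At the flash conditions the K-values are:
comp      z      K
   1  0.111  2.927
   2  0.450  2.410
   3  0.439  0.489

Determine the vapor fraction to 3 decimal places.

Let ψ = V/F and solve Σ zᵢ(Kᵢ−1)/(1+ψ(Kᵢ−1)) = 0.
g(0) = ΣzᵢKᵢ − 1 = 0.624 and g(1) = 1 − Σzᵢ/Kᵢ = -0.122, so a root lies in (0, 1).
Newton iteration, ψ⁰ = 0.44:
  ψ = 0.440: g = 0.2179, g' = -0.652 → ψ = 0.774
  ψ = 0.774: g = 0.0181, g' = -0.585 → ψ = 0.805
Converged at ψ = 0.805.

ψ = 0.805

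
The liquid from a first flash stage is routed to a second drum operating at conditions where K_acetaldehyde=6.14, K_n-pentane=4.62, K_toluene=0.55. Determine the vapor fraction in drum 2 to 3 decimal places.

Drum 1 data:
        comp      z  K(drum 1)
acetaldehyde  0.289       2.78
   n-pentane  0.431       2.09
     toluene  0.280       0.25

Drum 1:
Rachford–Rice: g(ψ₁) = Σ zᵢ(Kᵢ−1)/(1+ψ₁(Kᵢ−1)) = 0.
Check two-phase: ΣzᵢKᵢ = 1.774 > 1 and Σzᵢ/Kᵢ = 1.430 > 1, so g(0) = 0.774 > 0 and g(1) = -0.430 < 0.
Iterate (Newton) starting at ψ₁ = 0.5:
  ψ₁ = 0.500: g = 0.2403, g' = -0.874 → ψ₁ = 0.775
  ψ₁ = 0.775: g = -0.0305, g' = -1.210 → ψ₁ = 0.750
  ψ₁ = 0.750: g = -0.0008, g' = -1.145 → ψ₁ = 0.749
Converged at ψ₁ = 0.749.
Drum-1 compositions:
  acetaldehyde: x = 0.124, y = 0.344
  n-pentane: x = 0.237, y = 0.496
  toluene: x = 0.639, y = 0.160
Drum-2 feed = drum-1 liquid: z₂ = (0.1239, 0.2373, 0.6388).
Drum 2:
Newton iteration, ψ₂⁰ = 0.5:
  ψ₂ = 0.500: g = 0.1131, g' = -0.866 → ψ₂ = 0.631
  ψ₂ = 0.631: g = 0.0104, g' = -0.723 → ψ₂ = 0.645
Converged at ψ₂ = 0.645.
  acetaldehyde: x = 0.029, y = 0.176
  n-pentane: x = 0.071, y = 0.329
  toluene: x = 0.900, y = 0.495

V/F (drum 2) = 0.645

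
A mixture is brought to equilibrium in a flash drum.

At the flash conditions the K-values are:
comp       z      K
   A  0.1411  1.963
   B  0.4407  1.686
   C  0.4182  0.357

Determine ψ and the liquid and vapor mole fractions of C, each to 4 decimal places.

ψ = 0.3468, x_C = 0.5382, y_C = 0.1921

Material balance + equilibrium reduce to Σ zᵢ(Kᵢ−1)/(1+ψ(Kᵢ−1)) = 0.
Feasibility: ΣzᵢKᵢ = 1.1693, Σzᵢ/Kᵢ = 1.5047 — both > 1, two phases present.
Newton–Raphson from ψ = 0.37:
  ψ = 0.3700: g = -0.01155, g' = -0.5008 → ψ = 0.3469
  ψ = 0.3469: g = -0.00006, g' = -0.4953 → ψ = 0.3468
Converged at ψ = 0.3468.
Compositions from xᵢ = zᵢ/(1+ψ(Kᵢ−1)), yᵢ = Kᵢxᵢ:
  A: x = 0.1058, y = 0.2076
  B: x = 0.3560, y = 0.6002
  C: x = 0.5382, y = 0.1921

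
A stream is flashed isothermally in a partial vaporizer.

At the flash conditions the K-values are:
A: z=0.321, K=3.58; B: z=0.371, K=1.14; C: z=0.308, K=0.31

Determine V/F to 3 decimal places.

Iterate (Newton) starting at V/F = 0.45:
  V/F = 0.450: g = 0.1239, g' = -0.772 → V/F = 0.610
  V/F = 0.610: g = 0.0024, g' = -0.766 → V/F = 0.613
Converged at V/F = 0.613.

V/F = 0.613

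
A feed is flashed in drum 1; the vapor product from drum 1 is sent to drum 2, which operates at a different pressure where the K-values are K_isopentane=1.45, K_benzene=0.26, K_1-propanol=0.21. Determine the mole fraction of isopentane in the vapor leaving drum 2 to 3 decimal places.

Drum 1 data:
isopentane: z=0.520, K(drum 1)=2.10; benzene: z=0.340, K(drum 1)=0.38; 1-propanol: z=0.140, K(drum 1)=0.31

Drum 1:
Let ψ₁ = V/F and solve Σ zᵢ(Kᵢ−1)/(1+ψ₁(Kᵢ−1)) = 0.
Check two-phase: ΣzᵢKᵢ = 1.265 > 1 and Σzᵢ/Kᵢ = 1.594 > 1, so g(0) = 0.265 > 0 and g(1) = -0.594 < 0.
Iterate (Newton) starting at ψ₁ = 0.4:
  ψ₁ = 0.400: g = -0.0165, g' = -0.662 → ψ₁ = 0.375
Converged at ψ₁ = 0.375.
Drum-1 compositions:
  isopentane: x = 0.368, y = 0.773
  benzene: x = 0.443, y = 0.168
  1-propanol: x = 0.189, y = 0.059
Drum-2 feed = drum-1 vapor: z₂ = (0.7731, 0.1683, 0.0585).
Drum 2:
Newton iteration, ψ₂⁰ = 0.47:
  ψ₂ = 0.470: g = 0.0226, g' = -0.416 → ψ₂ = 0.524
  ψ₂ = 0.524: g = -0.0010, g' = -0.455 → ψ₂ = 0.522
Converged at ψ₂ = 0.522.
  isopentane: x = 0.626, y = 0.908
  benzene: x = 0.274, y = 0.071
  1-propanol: x = 0.100, y = 0.021

y_isopentane (drum 2) = 0.908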